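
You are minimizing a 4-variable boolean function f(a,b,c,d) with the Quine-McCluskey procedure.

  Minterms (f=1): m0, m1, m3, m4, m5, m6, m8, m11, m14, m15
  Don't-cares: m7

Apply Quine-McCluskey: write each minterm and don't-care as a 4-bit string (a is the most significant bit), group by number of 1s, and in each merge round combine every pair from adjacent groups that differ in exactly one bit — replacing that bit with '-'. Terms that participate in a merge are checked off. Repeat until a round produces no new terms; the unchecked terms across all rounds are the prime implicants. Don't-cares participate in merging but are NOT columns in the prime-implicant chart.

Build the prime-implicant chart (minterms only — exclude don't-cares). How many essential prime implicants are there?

3

[col 0] 0000*, 0001*, 0011*, 0100*, 0101*, 0110*, 0111*, 1000*, 1011*, 1110*, 1111*
[col 1] -000, -011*, -110*, -111*, 0-00*, 0-01*, 0-11*, 00-1*, 000-*, 01-0*, 01-1*, 010-*, 011-*, 1-11*, 111-*
[col 2] --11, -11-, 0--1, 0-0-, 01--
Prime implicants: --11, -000, -11-, 0--1, 0-0-, 01--
PI chart (minterm → PIs covering it):
  0 | -000,0-0-
  1 | 0--1,0-0-
  3 | --11,0--1
  4 | 0-0-,01--
  5 | 0--1,0-0-,01--
  6 | -11-,01--
  8 | -000  (sole → essential)
  11 | --11  (sole → essential)
  14 | -11-  (sole → essential)
  15 | --11,-11-
Essential prime implicants: --11, -000, -11-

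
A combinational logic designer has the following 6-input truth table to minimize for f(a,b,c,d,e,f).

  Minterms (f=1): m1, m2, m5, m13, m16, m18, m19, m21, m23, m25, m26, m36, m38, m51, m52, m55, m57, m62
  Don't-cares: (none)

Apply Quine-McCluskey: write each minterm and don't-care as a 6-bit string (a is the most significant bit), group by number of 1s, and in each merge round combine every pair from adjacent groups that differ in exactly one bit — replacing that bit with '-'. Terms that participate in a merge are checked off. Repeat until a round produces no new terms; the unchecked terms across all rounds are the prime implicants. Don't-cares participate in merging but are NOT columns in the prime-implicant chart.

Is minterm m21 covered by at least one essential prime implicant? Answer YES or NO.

NO

size-2^0 implicants → 000001(✓)  000010(✓)  000101(✓)  001101(✓)  010000(✓)  010010(✓)  010011(✓)  010101(✓)  010111(✓)  011001(✓)  011010(✓)  100100(✓)  100110(✓)  110011(✓)  110100(✓)  110111(✓)  111001(✓)  111110
size-2^1 implicants → -10011(✓)  -10111(✓)  -11001  0-0010  0-0101  00-101  000-01  01-010  010-11(✓)  0100-0  01001-  0101-1  1-0100  1001-0  110-11(✓)
size-2^2 implicants → -10-11
Unchecked terms (primes): -10-11, -11001, 0-0010, 0-0101, 00-101, 000-01, 01-010, 0100-0, 01001-, 0101-1, 1-0100, 1001-0, 111110
Minterm coverage:
  m1 ⊆ 000-01 [E]
  m2 ⊆ 0-0010 [E]
  m5 ⊆ 0-0101,00-101,000-01
  m13 ⊆ 00-101 [E]
  m16 ⊆ 0100-0 [E]
  m18 ⊆ 0-0010,01-010,0100-0,01001-
  m19 ⊆ -10-11,01001-
  m21 ⊆ 0-0101,0101-1
  m23 ⊆ -10-11,0101-1
  m25 ⊆ -11001 [E]
  m26 ⊆ 01-010 [E]
  m36 ⊆ 1-0100,1001-0
  m38 ⊆ 1001-0 [E]
  m51 ⊆ -10-11 [E]
  m52 ⊆ 1-0100 [E]
  m55 ⊆ -10-11 [E]
  m57 ⊆ -11001 [E]
  m62 ⊆ 111110 [E]
E = {-10-11, -11001, 0-0010, 00-101, 000-01, 01-010, 0100-0, 1-0100, 1001-0, 111110}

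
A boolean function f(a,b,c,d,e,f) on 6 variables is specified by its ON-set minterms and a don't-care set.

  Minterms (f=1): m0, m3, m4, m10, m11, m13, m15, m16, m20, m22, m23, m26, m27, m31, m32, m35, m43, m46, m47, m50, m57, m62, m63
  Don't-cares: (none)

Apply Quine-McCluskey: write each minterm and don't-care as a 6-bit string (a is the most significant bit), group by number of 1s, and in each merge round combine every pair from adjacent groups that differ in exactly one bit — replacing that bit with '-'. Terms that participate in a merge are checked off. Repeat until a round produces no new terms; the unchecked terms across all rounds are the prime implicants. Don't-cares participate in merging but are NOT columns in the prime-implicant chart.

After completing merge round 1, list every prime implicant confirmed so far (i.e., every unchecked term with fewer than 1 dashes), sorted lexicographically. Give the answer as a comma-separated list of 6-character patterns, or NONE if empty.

[col 0] 000000*, 000011*, 000100*, 001010*, 001011*, 001101*, 001111*, 010000*, 010100*, 010110*, 010111*, 011010*, 011011*, 011111*, 100000*, 100011*, 101011*, 101110*, 101111*, 110010, 111001, 111110*, 111111*
[col 1] -00000, -00011*, -01011*, -01111*, -11111*, 0-0000*, 0-0100*, 0-1010*, 0-1011*, 0-1111*, 00-011*, 000-00*, 001-11*, 00101-*, 0011-1, 01-111, 010-00*, 0101-0, 01011-, 011-11*, 01101-*, 1-1110*, 1-1111*, 10-011*, 101-11*, 10111-*, 11111-*
[col 2] --1111, -0-011, -01-11, 0-0-00, 0-1-11, 0-101-, 1-111-
Prime implicants: --1111, -0-011, -00000, -01-11, 0-0-00, 0-1-11, 0-101-, 0011-1, 01-111, 0101-0, 01011-, 1-111-, 110010, 111001

110010, 111001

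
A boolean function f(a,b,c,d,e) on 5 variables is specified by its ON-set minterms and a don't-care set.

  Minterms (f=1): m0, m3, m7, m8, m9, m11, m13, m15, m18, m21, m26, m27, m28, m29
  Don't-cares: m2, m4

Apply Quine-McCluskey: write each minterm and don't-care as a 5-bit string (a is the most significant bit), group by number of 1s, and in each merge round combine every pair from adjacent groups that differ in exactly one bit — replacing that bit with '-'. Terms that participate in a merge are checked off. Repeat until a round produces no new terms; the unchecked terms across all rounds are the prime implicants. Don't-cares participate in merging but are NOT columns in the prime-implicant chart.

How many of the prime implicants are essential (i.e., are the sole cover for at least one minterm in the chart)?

3

Round 0: 00000✓ 00010✓ 00011✓ 00100✓ 00111✓ 01000✓ 01001✓ 01011✓ 01101✓ 01111✓ 10010✓ 10101✓ 11010✓ 11011✓ 11100✓ 11101✓
Round 1: -0010 -1011 -1101 0-000 0-011✓ 0-111✓ 00-00 00-11✓ 000-0 0001- 01-01✓ 01-11✓ 010-1✓ 0100- 011-1✓ 1-010 1-101 1101- 1110-
Round 2: 0--11 01--1
PIs = {-0010, -1011, -1101, 0--11, 0-000, 00-00, 000-0, 0001-, 01--1, 0100-, 1-010, 1-101, 1101-, 1110-}
Coverage chart:
  m0: 0-000,00-00,000-0
  m3: 0--11,0001-
  m7: 0--11 ←essential
  m8: 0-000,0100-
  m9: 01--1,0100-
  m11: -1011,0--11,01--1
  m13: -1101,01--1
  m15: 0--11,01--1
  m18: -0010,1-010
  m21: 1-101 ←essential
  m26: 1-010,1101-
  m27: -1011,1101-
  m28: 1110- ←essential
  m29: -1101,1-101,1110-
Essential: 0--11, 1-101, 1110-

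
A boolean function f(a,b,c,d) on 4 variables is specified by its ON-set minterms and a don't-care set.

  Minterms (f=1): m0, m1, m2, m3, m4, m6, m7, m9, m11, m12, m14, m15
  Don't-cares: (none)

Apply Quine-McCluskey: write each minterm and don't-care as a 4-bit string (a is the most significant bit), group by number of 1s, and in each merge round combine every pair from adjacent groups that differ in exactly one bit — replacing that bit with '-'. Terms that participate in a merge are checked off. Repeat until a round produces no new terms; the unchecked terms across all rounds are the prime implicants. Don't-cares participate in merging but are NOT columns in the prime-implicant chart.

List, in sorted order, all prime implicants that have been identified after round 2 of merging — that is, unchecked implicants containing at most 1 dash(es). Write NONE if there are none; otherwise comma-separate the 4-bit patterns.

[col 0] 0000*, 0001*, 0010*, 0011*, 0100*, 0110*, 0111*, 1001*, 1011*, 1100*, 1110*, 1111*
[col 1] -001*, -011*, -100*, -110*, -111*, 0-00*, 0-10*, 0-11*, 00-0*, 00-1*, 000-*, 001-*, 01-0*, 011-*, 1-11*, 10-1*, 11-0*, 111-*
[col 2] --11, -0-1, -1-0, -11-, 0--0, 0-1-, 00--
Prime implicants: --11, -0-1, -1-0, -11-, 0--0, 0-1-, 00--

NONE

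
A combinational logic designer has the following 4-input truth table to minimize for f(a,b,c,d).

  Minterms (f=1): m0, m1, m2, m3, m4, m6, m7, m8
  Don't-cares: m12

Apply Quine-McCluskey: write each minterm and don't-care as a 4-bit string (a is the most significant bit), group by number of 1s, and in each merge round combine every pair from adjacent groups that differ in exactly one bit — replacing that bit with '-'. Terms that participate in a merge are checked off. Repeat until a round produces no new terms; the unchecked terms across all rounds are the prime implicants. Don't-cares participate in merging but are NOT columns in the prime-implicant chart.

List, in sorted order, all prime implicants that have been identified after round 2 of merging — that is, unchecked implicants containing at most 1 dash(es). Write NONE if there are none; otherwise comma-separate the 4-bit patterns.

Round 0: 0000✓ 0001✓ 0010✓ 0011✓ 0100✓ 0110✓ 0111✓ 1000✓ 1100✓
Round 1: -000✓ -100✓ 0-00✓ 0-10✓ 0-11✓ 00-0✓ 00-1✓ 000-✓ 001-✓ 01-0✓ 011-✓ 1-00✓
Round 2: --00 0--0 0-1- 00--
PIs = {--00, 0--0, 0-1-, 00--}

NONE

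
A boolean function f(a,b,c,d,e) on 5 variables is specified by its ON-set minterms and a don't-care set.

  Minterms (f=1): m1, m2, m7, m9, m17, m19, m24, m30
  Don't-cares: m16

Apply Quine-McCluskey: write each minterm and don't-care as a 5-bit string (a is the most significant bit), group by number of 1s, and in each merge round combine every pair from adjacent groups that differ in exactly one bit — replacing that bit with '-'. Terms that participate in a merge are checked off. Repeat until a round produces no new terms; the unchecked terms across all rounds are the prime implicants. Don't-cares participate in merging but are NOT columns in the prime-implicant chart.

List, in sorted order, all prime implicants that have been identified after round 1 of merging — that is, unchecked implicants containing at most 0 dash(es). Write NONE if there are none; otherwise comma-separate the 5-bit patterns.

00010, 00111, 11110

Round 0: 00001✓ 00010 00111 01001✓ 10000✓ 10001✓ 10011✓ 11000✓ 11110
Round 1: -0001 0-001 1-000 100-1 1000-
PIs = {-0001, 0-001, 00010, 00111, 1-000, 100-1, 1000-, 11110}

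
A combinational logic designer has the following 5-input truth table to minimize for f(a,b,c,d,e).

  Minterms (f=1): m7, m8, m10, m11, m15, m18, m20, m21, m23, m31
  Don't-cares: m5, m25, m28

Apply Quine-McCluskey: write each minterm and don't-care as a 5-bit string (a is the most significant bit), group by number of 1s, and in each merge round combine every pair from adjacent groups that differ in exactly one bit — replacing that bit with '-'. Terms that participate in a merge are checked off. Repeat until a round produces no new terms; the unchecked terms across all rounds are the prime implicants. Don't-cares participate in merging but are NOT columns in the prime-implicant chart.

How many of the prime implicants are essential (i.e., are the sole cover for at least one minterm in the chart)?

3

Round 0: 00101✓ 00111✓ 01000✓ 01010✓ 01011✓ 01111✓ 10010 10100✓ 10101✓ 10111✓ 11001 11100✓ 11111✓
Round 1: -0101✓ -0111✓ -1111✓ 0-111✓ 001-1✓ 01-11 010-0 0101- 1-100 1-111✓ 101-1✓ 1010-
Round 2: --111 -01-1
PIs = {--111, -01-1, 01-11, 010-0, 0101-, 1-100, 10010, 1010-, 11001}
Coverage chart:
  m7: --111,-01-1
  m8: 010-0 ←essential
  m10: 010-0,0101-
  m11: 01-11,0101-
  m15: --111,01-11
  m18: 10010 ←essential
  m20: 1-100,1010-
  m21: -01-1,1010-
  m23: --111,-01-1
  m31: --111 ←essential
Essential: --111, 010-0, 10010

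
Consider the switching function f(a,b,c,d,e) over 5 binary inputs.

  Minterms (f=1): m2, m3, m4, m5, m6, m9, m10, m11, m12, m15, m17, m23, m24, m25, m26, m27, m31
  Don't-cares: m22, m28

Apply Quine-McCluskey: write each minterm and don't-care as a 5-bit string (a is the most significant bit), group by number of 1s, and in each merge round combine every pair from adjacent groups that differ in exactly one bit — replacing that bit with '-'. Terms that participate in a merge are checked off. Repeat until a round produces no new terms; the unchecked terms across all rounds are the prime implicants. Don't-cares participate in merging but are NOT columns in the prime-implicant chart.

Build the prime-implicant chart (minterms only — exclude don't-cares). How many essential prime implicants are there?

size-2^0 implicants → 00010(✓)  00011(✓)  00100(✓)  00101(✓)  00110(✓)  01001(✓)  01010(✓)  01011(✓)  01100(✓)  01111(✓)  10001(✓)  10110(✓)  10111(✓)  11000(✓)  11001(✓)  11010(✓)  11011(✓)  11100(✓)  11111(✓)
size-2^1 implicants → -0110  -1001(✓)  -1010(✓)  -1011(✓)  -1100  -1111(✓)  0-010(✓)  0-011(✓)  0-100  00-10  0001-(✓)  001-0  0010-  01-11(✓)  010-1(✓)  0101-(✓)  1-001  1-111  1011-  11-00  11-11(✓)  110-0(✓)  110-1(✓)  1100-(✓)  1101-(✓)
size-2^2 implicants → -1-11  -10-1  -101-  0-01-  110--
Unchecked terms (primes): -0110, -1-11, -10-1, -101-, -1100, 0-01-, 0-100, 00-10, 001-0, 0010-, 1-001, 1-111, 1011-, 11-00, 110--
Minterm coverage:
  m2 ⊆ 0-01-,00-10
  m3 ⊆ 0-01- [E]
  m4 ⊆ 0-100,001-0,0010-
  m5 ⊆ 0010- [E]
  m6 ⊆ -0110,00-10,001-0
  m9 ⊆ -10-1 [E]
  m10 ⊆ -101-,0-01-
  m11 ⊆ -1-11,-10-1,-101-,0-01-
  m12 ⊆ -1100,0-100
  m15 ⊆ -1-11 [E]
  m17 ⊆ 1-001 [E]
  m23 ⊆ 1-111,1011-
  m24 ⊆ 11-00,110--
  m25 ⊆ -10-1,1-001,110--
  m26 ⊆ -101-,110--
  m27 ⊆ -1-11,-10-1,-101-,110--
  m31 ⊆ -1-11,1-111
E = {-1-11, -10-1, 0-01-, 0010-, 1-001}

5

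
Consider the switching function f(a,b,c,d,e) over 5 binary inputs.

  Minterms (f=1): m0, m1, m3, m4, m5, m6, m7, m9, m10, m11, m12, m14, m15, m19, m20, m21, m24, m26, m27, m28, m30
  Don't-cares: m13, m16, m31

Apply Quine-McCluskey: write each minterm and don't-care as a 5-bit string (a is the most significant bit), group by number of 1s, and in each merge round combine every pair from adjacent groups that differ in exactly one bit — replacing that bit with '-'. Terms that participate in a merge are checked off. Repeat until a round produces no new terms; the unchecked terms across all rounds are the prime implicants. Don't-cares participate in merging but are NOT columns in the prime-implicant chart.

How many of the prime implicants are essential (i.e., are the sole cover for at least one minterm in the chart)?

[col 0] 00000*, 00001*, 00011*, 00100*, 00101*, 00110*, 00111*, 01001*, 01010*, 01011*, 01100*, 01101*, 01110*, 01111*, 10000*, 10011*, 10100*, 10101*, 11000*, 11010*, 11011*, 11100*, 11110*, 11111*
[col 1] -0000*, -0011*, -0100*, -0101*, -1010*, -1011*, -1100*, -1110*, -1111*, 0-001*, 0-011*, 0-100*, 0-101*, 0-110*, 0-111*, 00-00*, 00-01*, 00-11*, 000-1*, 0000-*, 001-0*, 001-1*, 0010-*, 0011-*, 01-01*, 01-10*, 01-11*, 010-1*, 0101-*, 011-0*, 011-1*, 0110-*, 0111-*, 1-000*, 1-011*, 1-100*, 10-00*, 1010-*, 11-00*, 11-10*, 11-11*, 110-0*, 1101-*, 111-0*, 1111-*
[col 2] --011, --100, -0-00, -010-, -1-10*, -1-11*, -101-*, -11-0, -111-*, 0--01*, 0--11*, 0-0-1*, 0-1-0*, 0-1-1*, 0-10-*, 0-11-*, 00--1*, 00-0-, 001--*, 01--1*, 01-1-*, 011--*, 1--00, 11--0, 11-1-*
[col 3] -1-1-, 0---1, 0-1--
Prime implicants: --011, --100, -0-00, -010-, -1-1-, -11-0, 0---1, 0-1--, 00-0-, 1--00, 11--0
PI chart (minterm → PIs covering it):
  0 | -0-00,00-0-
  1 | 0---1,00-0-
  3 | --011,0---1
  4 | --100,-0-00,-010-,0-1--,00-0-
  5 | -010-,0---1,0-1--,00-0-
  6 | 0-1--  (sole → essential)
  7 | 0---1,0-1--
  9 | 0---1  (sole → essential)
  10 | -1-1-  (sole → essential)
  11 | --011,-1-1-,0---1
  12 | --100,-11-0,0-1--
  14 | -1-1-,-11-0,0-1--
  15 | -1-1-,0---1,0-1--
  19 | --011  (sole → essential)
  20 | --100,-0-00,-010-,1--00
  21 | -010-  (sole → essential)
  24 | 1--00,11--0
  26 | -1-1-,11--0
  27 | --011,-1-1-
  28 | --100,-11-0,1--00,11--0
  30 | -1-1-,-11-0,11--0
Essential prime implicants: --011, -010-, -1-1-, 0---1, 0-1--

5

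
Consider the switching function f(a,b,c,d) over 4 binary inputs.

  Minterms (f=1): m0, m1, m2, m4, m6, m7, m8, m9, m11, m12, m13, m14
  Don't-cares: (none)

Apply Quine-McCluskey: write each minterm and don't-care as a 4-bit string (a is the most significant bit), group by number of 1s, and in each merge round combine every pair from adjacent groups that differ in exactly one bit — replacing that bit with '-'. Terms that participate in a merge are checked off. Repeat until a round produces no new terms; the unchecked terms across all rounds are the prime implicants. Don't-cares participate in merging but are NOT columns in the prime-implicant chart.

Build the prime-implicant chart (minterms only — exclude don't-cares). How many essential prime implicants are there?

Round 0: 0000✓ 0001✓ 0010✓ 0100✓ 0110✓ 0111✓ 1000✓ 1001✓ 1011✓ 1100✓ 1101✓ 1110✓
Round 1: -000✓ -001✓ -100✓ -110✓ 0-00✓ 0-10✓ 00-0✓ 000-✓ 01-0✓ 011- 1-00✓ 1-01✓ 10-1 100-✓ 11-0✓ 110-✓
Round 2: --00 -00- -1-0 0--0 1-0-
PIs = {--00, -00-, -1-0, 0--0, 011-, 1-0-, 10-1}
Coverage chart:
  m0: --00,-00-,0--0
  m1: -00- ←essential
  m2: 0--0 ←essential
  m4: --00,-1-0,0--0
  m6: -1-0,0--0,011-
  m7: 011- ←essential
  m8: --00,-00-,1-0-
  m9: -00-,1-0-,10-1
  m11: 10-1 ←essential
  m12: --00,-1-0,1-0-
  m13: 1-0- ←essential
  m14: -1-0 ←essential
Essential: -00-, -1-0, 0--0, 011-, 1-0-, 10-1

6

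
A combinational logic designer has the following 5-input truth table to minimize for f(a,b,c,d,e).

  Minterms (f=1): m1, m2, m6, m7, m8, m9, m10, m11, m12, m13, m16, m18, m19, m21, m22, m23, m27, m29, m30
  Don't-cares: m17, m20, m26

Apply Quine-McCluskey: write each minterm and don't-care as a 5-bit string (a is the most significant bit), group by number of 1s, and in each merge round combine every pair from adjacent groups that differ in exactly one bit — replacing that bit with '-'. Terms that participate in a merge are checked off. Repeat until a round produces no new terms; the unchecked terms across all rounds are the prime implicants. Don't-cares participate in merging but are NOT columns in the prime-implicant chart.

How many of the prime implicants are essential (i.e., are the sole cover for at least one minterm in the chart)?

4

[col 0] 00001*, 00010*, 00110*, 00111*, 01000*, 01001*, 01010*, 01011*, 01100*, 01101*, 10000*, 10001*, 10010*, 10011*, 10100*, 10101*, 10110*, 10111*, 11010*, 11011*, 11101*, 11110*
[col 1] -0001, -0010*, -0110*, -0111*, -1010*, -1011*, -1101, 0-001, 0-010*, 00-10*, 0011-*, 01-00*, 01-01*, 010-0*, 010-1*, 0100-*, 0101-*, 0110-*, 1-010*, 1-011*, 1-101, 1-110*, 10-00*, 10-01*, 10-10*, 10-11*, 100-0*, 100-1*, 1000-*, 1001-*, 101-0*, 101-1*, 1010-*, 1011-*, 11-10*, 1101-*
[col 2] --010, -0-10, -011-, -101-, 01-0-, 010--, 1--10, 1-01-, 10--0*, 10--1*, 10-0-*, 10-1-*, 100--*, 101--*
[col 3] 10---
Prime implicants: --010, -0-10, -0001, -011-, -101-, -1101, 0-001, 01-0-, 010--, 1--10, 1-01-, 1-101, 10---
PI chart (minterm → PIs covering it):
  1 | -0001,0-001
  2 | --010,-0-10
  6 | -0-10,-011-
  7 | -011-  (sole → essential)
  8 | 01-0-,010--
  9 | 0-001,01-0-,010--
  10 | --010,-101-,010--
  11 | -101-,010--
  12 | 01-0-  (sole → essential)
  13 | -1101,01-0-
  16 | 10---  (sole → essential)
  18 | --010,-0-10,1--10,1-01-,10---
  19 | 1-01-,10---
  21 | 1-101,10---
  22 | -0-10,-011-,1--10,10---
  23 | -011-,10---
  27 | -101-,1-01-
  29 | -1101,1-101
  30 | 1--10  (sole → essential)
Essential prime implicants: -011-, 01-0-, 1--10, 10---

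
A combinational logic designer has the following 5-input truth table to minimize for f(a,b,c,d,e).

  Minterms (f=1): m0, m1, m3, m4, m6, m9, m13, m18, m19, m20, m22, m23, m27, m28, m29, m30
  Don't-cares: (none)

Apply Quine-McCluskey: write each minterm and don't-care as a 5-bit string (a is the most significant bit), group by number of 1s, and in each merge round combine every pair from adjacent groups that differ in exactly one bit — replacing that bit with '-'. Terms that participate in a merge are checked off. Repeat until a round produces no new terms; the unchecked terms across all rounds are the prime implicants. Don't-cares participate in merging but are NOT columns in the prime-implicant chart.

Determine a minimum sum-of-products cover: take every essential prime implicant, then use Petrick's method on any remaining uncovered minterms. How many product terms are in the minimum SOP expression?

8

Round 0: 00000✓ 00001✓ 00011✓ 00100✓ 00110✓ 01001✓ 01101✓ 10010✓ 10011✓ 10100✓ 10110✓ 10111✓ 11011✓ 11100✓ 11101✓ 11110✓
Round 1: -0011 -0100✓ -0110✓ -1101 0-001 00-00 000-1 0000- 001-0✓ 01-01 1-011 1-100✓ 1-110✓ 10-10✓ 10-11✓ 1001-✓ 101-0✓ 1011-✓ 111-0✓ 1110-
Round 2: -01-0 1-1-0 10-1-
PIs = {-0011, -01-0, -1101, 0-001, 00-00, 000-1, 0000-, 01-01, 1-011, 1-1-0, 10-1-, 1110-}
Coverage chart:
  m0: 00-00,0000-
  m1: 0-001,000-1,0000-
  m3: -0011,000-1
  m4: -01-0,00-00
  m6: -01-0 ←essential
  m9: 0-001,01-01
  m13: -1101,01-01
  m18: 10-1- ←essential
  m19: -0011,1-011,10-1-
  m20: -01-0,1-1-0
  m22: -01-0,1-1-0,10-1-
  m23: 10-1- ←essential
  m27: 1-011 ←essential
  m28: 1-1-0,1110-
  m29: -1101,1110-
  m30: 1-1-0 ←essential
Essential: -01-0, 1-011, 1-1-0, 10-1-
Petrick residual → -0011, -1101, 0-001, 00-00
Min cover (8 terms): b'c'de + b'ce' + bcd'e + a'c'd'e + a'b'd'e' + ac'de + ace' + ab'd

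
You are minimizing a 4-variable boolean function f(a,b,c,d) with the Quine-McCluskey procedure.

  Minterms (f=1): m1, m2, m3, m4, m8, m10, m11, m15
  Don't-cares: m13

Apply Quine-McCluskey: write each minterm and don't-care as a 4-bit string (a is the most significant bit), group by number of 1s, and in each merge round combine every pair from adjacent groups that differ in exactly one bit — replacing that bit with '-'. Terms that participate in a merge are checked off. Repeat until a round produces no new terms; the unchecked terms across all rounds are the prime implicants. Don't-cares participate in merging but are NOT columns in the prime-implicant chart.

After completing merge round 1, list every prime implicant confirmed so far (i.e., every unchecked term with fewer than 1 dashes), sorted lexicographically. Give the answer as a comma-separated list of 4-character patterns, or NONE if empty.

Round 0: 0001✓ 0010✓ 0011✓ 0100 1000✓ 1010✓ 1011✓ 1101✓ 1111✓
Round 1: -010✓ -011✓ 00-1 001-✓ 1-11 10-0 101-✓ 11-1
Round 2: -01-
PIs = {-01-, 00-1, 0100, 1-11, 10-0, 11-1}

0100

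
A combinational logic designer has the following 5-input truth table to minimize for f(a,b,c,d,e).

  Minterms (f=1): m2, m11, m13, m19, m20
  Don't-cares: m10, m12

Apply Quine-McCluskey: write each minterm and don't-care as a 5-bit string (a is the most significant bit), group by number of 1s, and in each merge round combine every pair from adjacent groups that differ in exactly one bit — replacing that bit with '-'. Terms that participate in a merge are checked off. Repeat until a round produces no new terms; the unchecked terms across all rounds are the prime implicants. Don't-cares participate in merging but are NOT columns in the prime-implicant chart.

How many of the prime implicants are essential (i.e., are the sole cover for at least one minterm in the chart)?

size-2^0 implicants → 00010(✓)  01010(✓)  01011(✓)  01100(✓)  01101(✓)  10011  10100
size-2^1 implicants → 0-010  0101-  0110-
Unchecked terms (primes): 0-010, 0101-, 0110-, 10011, 10100
Minterm coverage:
  m2 ⊆ 0-010 [E]
  m11 ⊆ 0101- [E]
  m13 ⊆ 0110- [E]
  m19 ⊆ 10011 [E]
  m20 ⊆ 10100 [E]
E = {0-010, 0101-, 0110-, 10011, 10100}

5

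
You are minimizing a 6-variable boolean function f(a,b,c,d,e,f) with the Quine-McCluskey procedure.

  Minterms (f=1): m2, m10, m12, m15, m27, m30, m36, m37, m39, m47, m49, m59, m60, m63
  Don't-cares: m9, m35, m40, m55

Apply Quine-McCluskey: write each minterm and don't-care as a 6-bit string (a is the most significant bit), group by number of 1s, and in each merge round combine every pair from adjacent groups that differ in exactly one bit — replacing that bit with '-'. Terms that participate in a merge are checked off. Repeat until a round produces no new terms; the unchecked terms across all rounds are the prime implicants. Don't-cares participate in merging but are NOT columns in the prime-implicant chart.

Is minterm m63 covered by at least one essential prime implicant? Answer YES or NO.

NO

[col 0] 000010*, 001001, 001010*, 001100, 001111*, 011011*, 011110, 100011*, 100100*, 100101*, 100111*, 101000, 101111*, 110001, 110111*, 111011*, 111100, 111111*
[col 1] -01111, -11011, 00-010, 1-0111*, 1-1111*, 10-111*, 100-11, 1001-1, 10010-, 11-111*, 111-11
[col 2] 1--111
Prime implicants: -01111, -11011, 00-010, 001001, 001100, 011110, 1--111, 100-11, 1001-1, 10010-, 101000, 110001, 111-11, 111100
PI chart (minterm → PIs covering it):
  2 | 00-010  (sole → essential)
  10 | 00-010  (sole → essential)
  12 | 001100  (sole → essential)
  15 | -01111  (sole → essential)
  27 | -11011  (sole → essential)
  30 | 011110  (sole → essential)
  36 | 10010-  (sole → essential)
  37 | 1001-1,10010-
  39 | 1--111,100-11,1001-1
  47 | -01111,1--111
  49 | 110001  (sole → essential)
  59 | -11011,111-11
  60 | 111100  (sole → essential)
  63 | 1--111,111-11
Essential prime implicants: -01111, -11011, 00-010, 001100, 011110, 10010-, 110001, 111100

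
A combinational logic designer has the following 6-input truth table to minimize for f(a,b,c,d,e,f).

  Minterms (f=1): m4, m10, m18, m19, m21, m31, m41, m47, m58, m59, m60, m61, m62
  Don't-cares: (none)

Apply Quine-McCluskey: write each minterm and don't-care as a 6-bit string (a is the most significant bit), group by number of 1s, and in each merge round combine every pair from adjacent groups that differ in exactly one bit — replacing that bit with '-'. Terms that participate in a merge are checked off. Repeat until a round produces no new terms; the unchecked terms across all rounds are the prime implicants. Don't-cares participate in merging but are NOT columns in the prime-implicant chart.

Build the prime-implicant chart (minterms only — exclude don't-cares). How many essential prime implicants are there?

Round 0: 000100 001010 010010✓ 010011✓ 010101 011111 101001 101111 111010✓ 111011✓ 111100✓ 111101✓ 111110✓
Round 1: 01001- 111-10 11101- 1111-0 11110-
PIs = {000100, 001010, 01001-, 010101, 011111, 101001, 101111, 111-10, 11101-, 1111-0, 11110-}
Coverage chart:
  m4: 000100 ←essential
  m10: 001010 ←essential
  m18: 01001- ←essential
  m19: 01001- ←essential
  m21: 010101 ←essential
  m31: 011111 ←essential
  m41: 101001 ←essential
  m47: 101111 ←essential
  m58: 111-10,11101-
  m59: 11101- ←essential
  m60: 1111-0,11110-
  m61: 11110- ←essential
  m62: 111-10,1111-0
Essential: 000100, 001010, 01001-, 010101, 011111, 101001, 101111, 11101-, 11110-

9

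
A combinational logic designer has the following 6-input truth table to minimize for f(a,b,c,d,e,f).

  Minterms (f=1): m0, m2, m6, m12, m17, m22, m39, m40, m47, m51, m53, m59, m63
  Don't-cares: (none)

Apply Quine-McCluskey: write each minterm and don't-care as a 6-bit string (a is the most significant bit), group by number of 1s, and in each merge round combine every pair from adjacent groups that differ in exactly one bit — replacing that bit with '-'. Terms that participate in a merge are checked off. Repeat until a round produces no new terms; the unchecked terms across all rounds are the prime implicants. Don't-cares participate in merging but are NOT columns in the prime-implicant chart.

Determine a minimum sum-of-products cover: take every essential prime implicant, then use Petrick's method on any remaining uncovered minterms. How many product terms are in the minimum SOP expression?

size-2^0 implicants → 000000(✓)  000010(✓)  000110(✓)  001100  010001  010110(✓)  100111(✓)  101000  101111(✓)  110011(✓)  110101  111011(✓)  111111(✓)
size-2^1 implicants → 0-0110  000-10  0000-0  1-1111  10-111  11-011  111-11
Unchecked terms (primes): 0-0110, 000-10, 0000-0, 001100, 010001, 1-1111, 10-111, 101000, 11-011, 110101, 111-11
Minterm coverage:
  m0 ⊆ 0000-0 [E]
  m2 ⊆ 000-10,0000-0
  m6 ⊆ 0-0110,000-10
  m12 ⊆ 001100 [E]
  m17 ⊆ 010001 [E]
  m22 ⊆ 0-0110 [E]
  m39 ⊆ 10-111 [E]
  m40 ⊆ 101000 [E]
  m47 ⊆ 1-1111,10-111
  m51 ⊆ 11-011 [E]
  m53 ⊆ 110101 [E]
  m59 ⊆ 11-011,111-11
  m63 ⊆ 1-1111,111-11
E = {0-0110, 0000-0, 001100, 010001, 10-111, 101000, 11-011, 110101}
Petrick residual → 1-1111
Cover = a'c'def' + a'b'c'd'f' + a'b'cde'f' + a'bc'd'e'f + acdef + ab'def + ab'cd'e'f' + abd'ef + abc'de'f  |cover|=9

9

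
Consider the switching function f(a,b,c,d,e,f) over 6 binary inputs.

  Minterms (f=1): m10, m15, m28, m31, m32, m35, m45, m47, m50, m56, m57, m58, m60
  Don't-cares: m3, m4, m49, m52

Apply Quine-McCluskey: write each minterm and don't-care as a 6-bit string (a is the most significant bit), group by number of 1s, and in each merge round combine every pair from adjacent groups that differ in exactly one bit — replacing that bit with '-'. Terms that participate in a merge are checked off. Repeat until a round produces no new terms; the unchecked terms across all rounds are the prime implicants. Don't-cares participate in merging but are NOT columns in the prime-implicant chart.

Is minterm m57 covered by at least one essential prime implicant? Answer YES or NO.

size-2^0 implicants → 000011(✓)  000100  001010  001111(✓)  011100(✓)  011111(✓)  100000  100011(✓)  101101(✓)  101111(✓)  110001(✓)  110010(✓)  110100(✓)  111000(✓)  111001(✓)  111010(✓)  111100(✓)
size-2^1 implicants → -00011  -01111  -11100  0-1111  1011-1  11-001  11-010  11-100  111-00  1110-0  11100-
Unchecked terms (primes): -00011, -01111, -11100, 0-1111, 000100, 001010, 100000, 1011-1, 11-001, 11-010, 11-100, 111-00, 1110-0, 11100-
Minterm coverage:
  m10 ⊆ 001010 [E]
  m15 ⊆ -01111,0-1111
  m28 ⊆ -11100 [E]
  m31 ⊆ 0-1111 [E]
  m32 ⊆ 100000 [E]
  m35 ⊆ -00011 [E]
  m45 ⊆ 1011-1 [E]
  m47 ⊆ -01111,1011-1
  m50 ⊆ 11-010 [E]
  m56 ⊆ 111-00,1110-0,11100-
  m57 ⊆ 11-001,11100-
  m58 ⊆ 11-010,1110-0
  m60 ⊆ -11100,11-100,111-00
E = {-00011, -11100, 0-1111, 001010, 100000, 1011-1, 11-010}

NO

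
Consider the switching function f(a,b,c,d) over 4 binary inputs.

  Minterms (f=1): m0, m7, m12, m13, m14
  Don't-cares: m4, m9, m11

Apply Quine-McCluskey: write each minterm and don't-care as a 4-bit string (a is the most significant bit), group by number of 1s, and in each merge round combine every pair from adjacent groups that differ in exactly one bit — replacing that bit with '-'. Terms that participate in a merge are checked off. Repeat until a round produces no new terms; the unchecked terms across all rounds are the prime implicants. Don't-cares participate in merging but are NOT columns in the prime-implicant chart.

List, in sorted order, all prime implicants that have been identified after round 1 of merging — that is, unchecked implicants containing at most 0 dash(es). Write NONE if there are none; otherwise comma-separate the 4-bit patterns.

0111

Round 0: 0000✓ 0100✓ 0111 1001✓ 1011✓ 1100✓ 1101✓ 1110✓
Round 1: -100 0-00 1-01 10-1 11-0 110-
PIs = {-100, 0-00, 0111, 1-01, 10-1, 11-0, 110-}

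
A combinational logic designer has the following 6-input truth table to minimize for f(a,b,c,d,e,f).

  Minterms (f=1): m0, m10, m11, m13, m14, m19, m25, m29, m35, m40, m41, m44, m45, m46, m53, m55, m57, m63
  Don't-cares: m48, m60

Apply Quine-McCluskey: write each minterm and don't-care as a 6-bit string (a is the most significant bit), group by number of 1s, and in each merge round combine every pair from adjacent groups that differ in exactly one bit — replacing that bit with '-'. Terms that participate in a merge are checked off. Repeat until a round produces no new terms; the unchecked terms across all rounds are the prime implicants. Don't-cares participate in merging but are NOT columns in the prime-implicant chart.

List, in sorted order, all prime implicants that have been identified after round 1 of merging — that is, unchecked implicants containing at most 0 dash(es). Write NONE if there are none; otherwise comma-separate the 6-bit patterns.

000000, 010011, 100011, 110000

[col 0] 000000, 001010*, 001011*, 001101*, 001110*, 010011, 011001*, 011101*, 100011, 101000*, 101001*, 101100*, 101101*, 101110*, 110000, 110101*, 110111*, 111001*, 111100*, 111111*
[col 1] -01101, -01110, -11001, 0-1101, 001-10, 00101-, 011-01, 1-1001, 1-1100, 101-00*, 101-01*, 10100-*, 1011-0, 10110-*, 11-111, 1101-1
[col 2] 101-0-
Prime implicants: -01101, -01110, -11001, 0-1101, 000000, 001-10, 00101-, 010011, 011-01, 1-1001, 1-1100, 100011, 101-0-, 1011-0, 11-111, 110000, 1101-1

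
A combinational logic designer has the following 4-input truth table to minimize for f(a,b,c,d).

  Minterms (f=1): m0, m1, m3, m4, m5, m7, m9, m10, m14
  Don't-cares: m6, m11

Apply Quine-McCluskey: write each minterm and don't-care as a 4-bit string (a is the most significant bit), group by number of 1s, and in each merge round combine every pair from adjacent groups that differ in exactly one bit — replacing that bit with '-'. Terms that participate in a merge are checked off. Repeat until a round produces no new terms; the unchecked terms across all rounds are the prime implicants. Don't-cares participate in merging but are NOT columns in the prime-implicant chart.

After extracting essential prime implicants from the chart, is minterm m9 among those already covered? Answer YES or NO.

[col 0] 0000*, 0001*, 0011*, 0100*, 0101*, 0110*, 0111*, 1001*, 1010*, 1011*, 1110*
[col 1] -001*, -011*, -110, 0-00*, 0-01*, 0-11*, 00-1*, 000-*, 01-0*, 01-1*, 010-*, 011-*, 1-10, 10-1*, 101-
[col 2] -0-1, 0--1, 0-0-, 01--
Prime implicants: -0-1, -110, 0--1, 0-0-, 01--, 1-10, 101-
PI chart (minterm → PIs covering it):
  0 | 0-0-  (sole → essential)
  1 | -0-1,0--1,0-0-
  3 | -0-1,0--1
  4 | 0-0-,01--
  5 | 0--1,0-0-,01--
  7 | 0--1,01--
  9 | -0-1  (sole → essential)
  10 | 1-10,101-
  14 | -110,1-10
Essential prime implicants: -0-1, 0-0-

YES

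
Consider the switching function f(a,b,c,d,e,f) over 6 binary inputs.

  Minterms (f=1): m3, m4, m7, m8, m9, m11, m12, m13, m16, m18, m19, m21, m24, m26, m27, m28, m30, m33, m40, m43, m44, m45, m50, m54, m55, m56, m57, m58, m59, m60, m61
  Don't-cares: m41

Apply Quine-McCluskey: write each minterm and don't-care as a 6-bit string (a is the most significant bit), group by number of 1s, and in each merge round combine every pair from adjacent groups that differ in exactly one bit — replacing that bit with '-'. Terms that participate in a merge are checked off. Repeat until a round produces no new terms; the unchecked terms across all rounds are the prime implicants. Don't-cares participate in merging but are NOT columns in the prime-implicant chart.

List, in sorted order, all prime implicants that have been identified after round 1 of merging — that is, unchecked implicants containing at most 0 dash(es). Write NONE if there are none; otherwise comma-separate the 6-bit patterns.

010101

size-2^0 implicants → 000011(✓)  000100(✓)  000111(✓)  001000(✓)  001001(✓)  001011(✓)  001100(✓)  001101(✓)  010000(✓)  010010(✓)  010011(✓)  010101  011000(✓)  011010(✓)  011011(✓)  011100(✓)  011110(✓)  100001(✓)  101000(✓)  101001(✓)  101011(✓)  101100(✓)  101101(✓)  110010(✓)  110110(✓)  110111(✓)  111000(✓)  111001(✓)  111010(✓)  111011(✓)  111100(✓)  111101(✓)
size-2^1 implicants → -01000(✓)  -01001(✓)  -01011(✓)  -01100(✓)  -01101(✓)  -10010(✓)  -11000(✓)  -11010(✓)  -11011(✓)  -11100(✓)  0-0011(✓)  0-1000(✓)  0-1011(✓)  0-1100(✓)  00-011(✓)  00-100  000-11  001-00(✓)  001-01(✓)  0010-1(✓)  00100-(✓)  00110-(✓)  01-000(✓)  01-010(✓)  01-011(✓)  0100-0(✓)  01001-(✓)  011-00(✓)  011-10(✓)  0110-0(✓)  01101-(✓)  0111-0(✓)  1-1000(✓)  1-1001(✓)  1-1011(✓)  1-1100(✓)  1-1101(✓)  10-001  101-00(✓)  101-01(✓)  1010-1(✓)  10100-(✓)  10110-(✓)  11-010(✓)  110-10  11011-  111-00(✓)  111-01(✓)  1110-0(✓)  1110-1(✓)  11100-(✓)  11101-(✓)  11110-(✓)
size-2^2 implicants → --1000(✓)  --1011  --1100(✓)  -01-00(✓)  -01-01(✓)  -010-1  -0100-(✓)  -0110-(✓)  -1-010  -11-00(✓)  -110-0  -1101-  0--011  0-1-00(✓)  001-0-(✓)  01-0-0  01-01-  011--0  1-1-00(✓)  1-1-01(✓)  1-10-1  1-100-(✓)  1-110-(✓)  101-0-(✓)  111-0-(✓)  1110--
size-2^3 implicants → --1-00  -01-0-  1-1-0-
Unchecked terms (primes): --1-00, --1011, -01-0-, -010-1, -1-010, -110-0, -1101-, 0--011, 00-100, 000-11, 01-0-0, 01-01-, 010101, 011--0, 1-1-0-, 1-10-1, 10-001, 110-10, 11011-, 1110--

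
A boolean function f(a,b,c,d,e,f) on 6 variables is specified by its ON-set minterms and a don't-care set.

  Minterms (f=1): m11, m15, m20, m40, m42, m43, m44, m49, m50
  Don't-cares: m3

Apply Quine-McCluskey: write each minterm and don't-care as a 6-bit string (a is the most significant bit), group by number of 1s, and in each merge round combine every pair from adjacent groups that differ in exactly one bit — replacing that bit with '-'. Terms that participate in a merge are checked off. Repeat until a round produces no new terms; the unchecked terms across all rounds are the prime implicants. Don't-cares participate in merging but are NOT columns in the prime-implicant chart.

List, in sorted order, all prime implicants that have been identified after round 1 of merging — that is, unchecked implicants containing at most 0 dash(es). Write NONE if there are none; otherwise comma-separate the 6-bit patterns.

010100, 110001, 110010

Round 0: 000011✓ 001011✓ 001111✓ 010100 101000✓ 101010✓ 101011✓ 101100✓ 110001 110010
Round 1: -01011 00-011 001-11 101-00 1010-0 10101-
PIs = {-01011, 00-011, 001-11, 010100, 101-00, 1010-0, 10101-, 110001, 110010}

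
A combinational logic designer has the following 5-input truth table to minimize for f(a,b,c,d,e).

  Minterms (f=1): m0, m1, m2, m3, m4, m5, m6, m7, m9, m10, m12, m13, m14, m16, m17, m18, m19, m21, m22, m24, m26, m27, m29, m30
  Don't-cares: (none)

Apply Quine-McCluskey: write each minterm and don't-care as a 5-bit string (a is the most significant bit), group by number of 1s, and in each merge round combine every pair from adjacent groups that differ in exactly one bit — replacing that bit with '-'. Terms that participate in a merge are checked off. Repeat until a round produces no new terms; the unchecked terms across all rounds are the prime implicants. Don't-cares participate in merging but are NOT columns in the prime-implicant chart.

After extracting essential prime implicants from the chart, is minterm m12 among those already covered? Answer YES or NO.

Round 0: 00000✓ 00001✓ 00010✓ 00011✓ 00100✓ 00101✓ 00110✓ 00111✓ 01001✓ 01010✓ 01100✓ 01101✓ 01110✓ 10000✓ 10001✓ 10010✓ 10011✓ 10101✓ 10110✓ 11000✓ 11010✓ 11011✓ 11101✓ 11110✓
Round 1: -0000✓ -0001✓ -0010✓ -0011✓ -0101✓ -0110✓ -1010✓ -1101✓ -1110✓ 0-001✓ 0-010✓ 0-100✓ 0-101✓ 0-110✓ 00-00✓ 00-01✓ 00-10✓ 00-11✓ 000-0✓ 000-1✓ 0000-✓ 0001-✓ 001-0✓ 001-1✓ 0010-✓ 0011-✓ 01-01✓ 01-10✓ 011-0✓ 0110-✓ 1-000✓ 1-010✓ 1-011✓ 1-101✓ 1-110✓ 10-01✓ 10-10✓ 100-0✓ 100-1✓ 1000-✓ 1001-✓ 11-10✓ 110-0✓ 1101-✓
Round 2: --010✓ --101 --110✓ -0-01 -0-10✓ -00-0✓ -00-1✓ -000-✓ -001-✓ -1-10✓ 0--01 0--10✓ 0-1-0 0-10- 00--0✓ 00--1✓ 00-0-✓ 00-1-✓ 000--✓ 001--✓ 1--10✓ 1-0-0 1-01- 100--✓
Round 3: ---10 -00-- 00---
PIs = {---10, --101, -0-01, -00--, 0--01, 0-1-0, 0-10-, 00---, 1-0-0, 1-01-}
Coverage chart:
  m0: -00--,00---
  m1: -0-01,-00--,0--01,00---
  m2: ---10,-00--,00---
  m3: -00--,00---
  m4: 0-1-0,0-10-,00---
  m5: --101,-0-01,0--01,0-10-,00---
  m6: ---10,0-1-0,00---
  m7: 00--- ←essential
  m9: 0--01 ←essential
  m10: ---10 ←essential
  m12: 0-1-0,0-10-
  m13: --101,0--01,0-10-
  m14: ---10,0-1-0
  m16: -00--,1-0-0
  m17: -0-01,-00--
  m18: ---10,-00--,1-0-0,1-01-
  m19: -00--,1-01-
  m21: --101,-0-01
  m22: ---10 ←essential
  m24: 1-0-0 ←essential
  m26: ---10,1-0-0,1-01-
  m27: 1-01- ←essential
  m29: --101 ←essential
  m30: ---10 ←essential
Essential: ---10, --101, 0--01, 00---, 1-0-0, 1-01-

NO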